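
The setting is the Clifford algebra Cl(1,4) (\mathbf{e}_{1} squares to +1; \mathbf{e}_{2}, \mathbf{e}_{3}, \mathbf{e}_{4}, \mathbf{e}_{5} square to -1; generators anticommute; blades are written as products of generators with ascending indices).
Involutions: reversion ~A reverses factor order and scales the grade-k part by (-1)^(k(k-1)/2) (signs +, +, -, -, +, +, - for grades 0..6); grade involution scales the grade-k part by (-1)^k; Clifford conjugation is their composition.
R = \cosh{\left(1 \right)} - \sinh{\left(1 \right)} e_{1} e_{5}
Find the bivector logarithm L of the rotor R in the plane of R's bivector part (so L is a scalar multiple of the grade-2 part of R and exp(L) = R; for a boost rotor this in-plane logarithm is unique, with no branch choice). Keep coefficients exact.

The scalar part of R is \cosh{\left(1 \right)}, which fixes the rapidity magnitude through cosh (cosh is even, so it cannot fix the sign — the bivector part carries that); dividing the bivector part by sinh of the rapidity gives the plane, and L = rapidity * plane, where the joint sign ambiguity of (rapidity, plane) cancels in the product.
Concretely: cosh(rapidity) = \cosh{\left(1 \right)} gives rapidity = ±1, and since rapidity/sinh(rapidity) is even the sign is immaterial: L = (rapidity/sinh(rapidity)) * <R>_2 = (\frac{1}{\sinh{\left(1 \right)}}) * <R>_2.
Answer: -e_{1} e_{5}


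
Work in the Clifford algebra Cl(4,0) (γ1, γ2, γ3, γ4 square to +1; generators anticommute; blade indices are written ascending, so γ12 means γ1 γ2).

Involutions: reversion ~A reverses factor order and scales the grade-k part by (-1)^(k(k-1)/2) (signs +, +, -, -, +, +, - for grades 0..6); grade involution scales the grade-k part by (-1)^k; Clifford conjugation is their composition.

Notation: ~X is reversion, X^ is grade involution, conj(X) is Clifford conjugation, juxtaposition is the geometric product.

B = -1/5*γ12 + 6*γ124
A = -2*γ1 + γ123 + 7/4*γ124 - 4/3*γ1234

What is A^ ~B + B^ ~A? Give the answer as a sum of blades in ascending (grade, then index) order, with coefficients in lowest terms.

first term: -21/2 + 2/5*γ2 - 39/5*γ3 + 7/20*γ4 - 12*γ24 - 86/15*γ34
second term: -21/2 - 2/5*γ2 + 39/5*γ3 - 7/20*γ4 + 12*γ24 + 86/15*γ34
Answer: -21


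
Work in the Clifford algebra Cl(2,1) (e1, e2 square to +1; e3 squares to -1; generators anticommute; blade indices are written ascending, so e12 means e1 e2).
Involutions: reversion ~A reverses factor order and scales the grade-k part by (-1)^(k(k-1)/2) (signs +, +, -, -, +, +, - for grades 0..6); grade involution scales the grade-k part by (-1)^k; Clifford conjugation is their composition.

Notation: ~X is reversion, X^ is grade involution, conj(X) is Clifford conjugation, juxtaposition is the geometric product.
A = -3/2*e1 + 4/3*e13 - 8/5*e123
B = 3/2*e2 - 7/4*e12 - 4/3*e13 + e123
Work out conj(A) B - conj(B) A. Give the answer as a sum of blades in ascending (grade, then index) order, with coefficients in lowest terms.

first term: 8/45 - 137/40*e2 - 24/5*e3 + 9/4*e12 + 12/5*e13 + 23/6*e23 + 2*e123
second term: 8/45 + 137/40*e2 + 24/5*e3 - 9/4*e12 - 12/5*e13 - 23/6*e23 + 2*e123
Answer: -137/20*e2 - 48/5*e3 + 9/2*e12 + 24/5*e13 + 23/3*e23


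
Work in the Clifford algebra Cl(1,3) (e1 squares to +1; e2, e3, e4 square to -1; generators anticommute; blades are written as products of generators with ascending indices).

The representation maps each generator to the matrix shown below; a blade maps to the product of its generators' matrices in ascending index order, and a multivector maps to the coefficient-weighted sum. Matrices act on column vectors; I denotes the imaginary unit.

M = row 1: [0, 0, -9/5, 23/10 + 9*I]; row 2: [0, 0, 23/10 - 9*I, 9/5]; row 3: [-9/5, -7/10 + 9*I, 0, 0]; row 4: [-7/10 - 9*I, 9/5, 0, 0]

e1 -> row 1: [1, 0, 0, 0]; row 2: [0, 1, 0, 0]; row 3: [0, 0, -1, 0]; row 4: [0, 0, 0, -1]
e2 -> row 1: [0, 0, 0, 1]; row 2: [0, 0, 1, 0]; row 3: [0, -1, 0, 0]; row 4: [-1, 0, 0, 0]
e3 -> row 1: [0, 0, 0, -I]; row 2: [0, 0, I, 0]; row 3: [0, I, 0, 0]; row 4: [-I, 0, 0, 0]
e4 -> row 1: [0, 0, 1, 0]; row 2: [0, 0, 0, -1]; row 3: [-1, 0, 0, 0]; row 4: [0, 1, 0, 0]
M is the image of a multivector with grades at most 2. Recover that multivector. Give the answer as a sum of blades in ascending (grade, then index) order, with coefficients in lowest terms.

Method: the blade images are trace-orthogonal — tr(rho(e_A) rho(e_B)^-1) = 4 if A = B and 0 otherwise — and rho(e_A)^-1 = (e_A)^2 * rho(e_A) with (e_A)^2 = +1 or -1, so the coefficient of e_A in the preimage is (e_A)^2 * tr(M rho(e_A))/4.
Nonzero projections over blades of grade <= 2: e2: (e2)^2 = -1, tr(M rho(e2)) = -6, coefficient 3/2; e1 e2: (e1 e2)^2 = +1, tr(M rho(e1 e2)) = 16/5, coefficient 4/5; e1 e3: (e1 e3)^2 = +1, tr(M rho(e1 e3)) = -36, coefficient -9; e1 e4: (e1 e4)^2 = +1, tr(M rho(e1 e4)) = -36/5, coefficient -9/5. Every other blade of grade <= 2 projects to 0.
Answer: 3/2*e2 + 4/5*e1 e2 - 9*e1 e3 - 9/5*e1 e4


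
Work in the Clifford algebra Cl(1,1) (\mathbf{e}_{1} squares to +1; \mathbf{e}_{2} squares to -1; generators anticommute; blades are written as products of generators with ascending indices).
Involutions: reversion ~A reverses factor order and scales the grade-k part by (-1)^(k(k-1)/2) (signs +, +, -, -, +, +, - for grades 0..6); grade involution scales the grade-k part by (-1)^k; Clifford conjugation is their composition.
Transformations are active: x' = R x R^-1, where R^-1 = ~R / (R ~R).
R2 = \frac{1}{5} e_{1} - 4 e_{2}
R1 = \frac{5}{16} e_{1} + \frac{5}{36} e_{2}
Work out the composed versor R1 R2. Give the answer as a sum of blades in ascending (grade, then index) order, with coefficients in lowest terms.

Distribute over the terms of R1 (each basis-blade product reordered to ascending indices, repeated generators contracted through their squares):
(\frac{5}{16} e_{1}) R2 = \frac{1}{16} - \frac{5}{4} e_{1} e_{2}
(\frac{5}{36} e_{2}) R2 = \frac{5}{9} - \frac{1}{36} e_{1} e_{2}
Summing the partial products and collecting blades:
Answer: \frac{89}{144} - \frac{23}{18} e_{1} e_{2}


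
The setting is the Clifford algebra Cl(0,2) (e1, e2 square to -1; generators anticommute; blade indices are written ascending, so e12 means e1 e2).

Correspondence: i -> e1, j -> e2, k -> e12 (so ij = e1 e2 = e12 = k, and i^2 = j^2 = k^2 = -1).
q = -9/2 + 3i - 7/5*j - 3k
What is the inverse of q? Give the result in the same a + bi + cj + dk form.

In blades: q = -9/2 + 3*e1 - 7/5*e2 - 3*e12.
With qbar = -9/2 - 3*e1 + 7/5*e2 + 3*e12 (scalar fixed, mapped units negated), q qbar = 4021/100 (the sum of squared coefficients), so q^-1 = qbar / (4021/100) = -450/4021 - 300/4021*e1 + 140/4021*e2 + 300/4021*e12; translating back:
Answer: -450/4021 - 300/4021*i + 140/4021*j + 300/4021*k


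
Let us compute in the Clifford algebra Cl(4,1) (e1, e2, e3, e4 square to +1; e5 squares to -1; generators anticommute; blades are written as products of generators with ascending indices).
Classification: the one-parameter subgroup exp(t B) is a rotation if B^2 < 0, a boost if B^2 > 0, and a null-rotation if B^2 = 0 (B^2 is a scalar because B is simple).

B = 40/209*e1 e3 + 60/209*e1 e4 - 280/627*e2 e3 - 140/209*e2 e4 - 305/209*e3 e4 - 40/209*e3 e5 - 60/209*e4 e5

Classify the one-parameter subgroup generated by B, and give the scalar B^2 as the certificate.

B^2 term by term: the squares give (40/209)^2*(e1 e3)^2 + (60/209)^2*(e1 e4)^2 + (-280/627)^2*(e2 e3)^2 + (-140/209)^2*(e2 e4)^2 + (-305/209)^2*(e3 e4)^2 + (-40/209)^2*(e3 e5)^2 + (-60/209)^2*(e4 e5)^2 = 1600/43681*(-1) + 3600/43681*(-1) + 78400/393129*(-1) + 19600/43681*(-1) + 93025/43681*(-1) + 1600/43681*(+1) + 3600/43681*(+1) = -25/9 (each basis 2-blade squares to minus the product of its generators' squares); cross terms between blades sharing an index anticommute and cancel; the commuting (index-disjoint) pairs give grade-4 terms 2*c*c'*(blade product), which cancel blade by blade — e1 e2 e3 e4: 11200/43681 - 11200/43681 = 0; e1 e3 e4 e5: -4800/43681 + 4800/43681 = 0; e2 e3 e4 e5: 11200/43681 - 11200/43681 = 0 — confirming B is simple. So B^2 = -25/9.
Answer: rotation, certificate B^2 = -25/9. The scalar -25/9 is the complete invariant here: its sign names the subgroup type.


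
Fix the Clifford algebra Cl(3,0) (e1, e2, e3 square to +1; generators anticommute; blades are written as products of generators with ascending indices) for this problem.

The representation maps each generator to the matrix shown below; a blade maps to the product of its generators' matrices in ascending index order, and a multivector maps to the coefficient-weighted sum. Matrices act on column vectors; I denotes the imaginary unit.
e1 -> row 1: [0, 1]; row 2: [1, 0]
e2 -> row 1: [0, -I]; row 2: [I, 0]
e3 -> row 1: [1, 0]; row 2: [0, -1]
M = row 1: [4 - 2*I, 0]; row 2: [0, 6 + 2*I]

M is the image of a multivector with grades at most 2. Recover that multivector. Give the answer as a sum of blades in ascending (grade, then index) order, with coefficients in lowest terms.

Method: 1, rho(e1), rho(e2), rho(e3) form a trace-orthogonal basis of the 2x2 complex matrices (tr(X Y) = 2 if X = Y, else 0), so M = m0*1 + m1*rho(e1) + m2*rho(e2) + m3*rho(e3) with m0 = tr(M)/2 = 5, m1 = tr(M rho(e1))/2 = 0, m2 = tr(M rho(e2))/2 = 0, m3 = tr(M rho(e3))/2 = -1 - 2*I.
Multiplying table entries, the bivector images are rho(e1 e2) = I*rho(e3), rho(e1 e3) = -I*rho(e2), rho(e2 e3) = I*rho(e1); with real blade coefficients the real parts of m0..m3 are the coefficients of 1, e1, e2, e3 and the imaginary parts give the bivectors (e2 e3: Im m1, e1 e3: -Im m2, e1 e2: Im m3).
Answer: 5 - e3 - 2*e1 e2


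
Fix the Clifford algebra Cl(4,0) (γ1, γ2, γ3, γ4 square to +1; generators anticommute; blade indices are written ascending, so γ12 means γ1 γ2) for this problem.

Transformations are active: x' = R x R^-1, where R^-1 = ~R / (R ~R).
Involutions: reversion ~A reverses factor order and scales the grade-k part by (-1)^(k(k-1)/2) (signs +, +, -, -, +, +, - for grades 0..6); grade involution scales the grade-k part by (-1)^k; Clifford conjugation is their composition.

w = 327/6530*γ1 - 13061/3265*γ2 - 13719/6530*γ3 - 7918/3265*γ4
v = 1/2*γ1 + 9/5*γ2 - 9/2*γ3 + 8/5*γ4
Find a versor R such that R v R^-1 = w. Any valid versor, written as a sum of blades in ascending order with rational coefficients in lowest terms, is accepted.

A norm check does it: q(v) = q(w) = 263/10, hence R = v + w = 1796/3265*γ1 - 7184/3265*γ2 - 21552/3265*γ3 - 2694/3265*γ4 realises the map — parallel part kept, (v - w)/2 negated, v carried to w.
Answer: 1796/3265*γ1 - 7184/3265*γ2 - 21552/3265*γ3 - 2694/3265*γ4


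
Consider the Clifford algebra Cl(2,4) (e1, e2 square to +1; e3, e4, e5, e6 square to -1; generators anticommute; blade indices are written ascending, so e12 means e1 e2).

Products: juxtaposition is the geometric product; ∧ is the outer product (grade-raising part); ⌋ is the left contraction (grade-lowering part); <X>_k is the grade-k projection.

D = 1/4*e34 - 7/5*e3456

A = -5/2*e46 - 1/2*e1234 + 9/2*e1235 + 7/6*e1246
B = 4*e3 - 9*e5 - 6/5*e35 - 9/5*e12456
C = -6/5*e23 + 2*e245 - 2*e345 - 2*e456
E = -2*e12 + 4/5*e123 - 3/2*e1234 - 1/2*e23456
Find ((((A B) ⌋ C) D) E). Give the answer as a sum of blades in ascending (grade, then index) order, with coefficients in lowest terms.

step 1: 21/10*e5 + 27/5*e12 + 81/2*e123 - 2*e124 + 45/2*e125 - 19/10*e346 + 9/10*e356 - 45/2*e456 + 3/5*e1245 - 3*e3456 + 9/2*e12345 + 14/3*e12346 + 21/2*e12456 + 7/5*e123456
step 2: 45 - 21/5*e24 + 21/5*e34 - 21/5*e46
step 3: -21/20 - 21/20*e23 + 45/4*e34 + 147/25*e35 - 21/20*e36 + 147/25*e56 + 147/25*e2356 - 63*e3456
step 4: -21/25*e1 + 63/2*e2 + 147/50*e4 + 759/40*e12 - 21/10*e13 + 63/40*e14 - 21/25*e123 + 9*e124 + 588/125*e125 - 21/25*e126 + 588/125*e156 + 147/50*e234 - 21/40*e245 - 147/50*e246 + 45/8*e256 + 21/40*e456 - 837/40*e1234 - 294/25*e1235 + 21/10*e1236 + 441/50*e1245 - 63/40*e1246 - 5313/50*e1256 + 294/25*e1356 - 441/50*e1456 + 588/125*e12356 - 252/5*e12456 + 21/40*e23456 + 5859/50*e123456
Answer: -21/25*e1 + 63/2*e2 + 147/50*e4 + 759/40*e12 - 21/10*e13 + 63/40*e14 - 21/25*e123 + 9*e124 + 588/125*e125 - 21/25*e126 + 588/125*e156 + 147/50*e234 - 21/40*e245 - 147/50*e246 + 45/8*e256 + 21/40*e456 - 837/40*e1234 - 294/25*e1235 + 21/10*e1236 + 441/50*e1245 - 63/40*e1246 - 5313/50*e1256 + 294/25*e1356 - 441/50*e1456 + 588/125*e12356 - 252/5*e12456 + 21/40*e23456 + 5859/50*e123456


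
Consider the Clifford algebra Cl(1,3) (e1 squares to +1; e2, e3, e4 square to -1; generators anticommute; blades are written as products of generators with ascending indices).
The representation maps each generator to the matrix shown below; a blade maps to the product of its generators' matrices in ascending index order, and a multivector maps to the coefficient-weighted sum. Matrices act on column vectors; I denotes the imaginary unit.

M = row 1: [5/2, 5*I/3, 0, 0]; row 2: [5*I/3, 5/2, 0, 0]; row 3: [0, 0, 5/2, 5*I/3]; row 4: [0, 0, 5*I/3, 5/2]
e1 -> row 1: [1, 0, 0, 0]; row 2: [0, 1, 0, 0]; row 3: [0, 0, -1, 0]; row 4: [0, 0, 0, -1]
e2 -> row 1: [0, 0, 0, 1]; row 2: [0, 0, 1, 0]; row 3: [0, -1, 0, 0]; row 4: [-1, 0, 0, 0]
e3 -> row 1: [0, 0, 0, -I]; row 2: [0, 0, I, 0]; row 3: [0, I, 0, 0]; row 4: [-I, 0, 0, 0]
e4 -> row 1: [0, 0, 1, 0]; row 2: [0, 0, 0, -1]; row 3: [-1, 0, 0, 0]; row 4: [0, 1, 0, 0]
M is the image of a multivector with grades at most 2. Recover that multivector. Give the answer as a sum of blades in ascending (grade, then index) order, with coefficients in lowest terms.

Method: the blade images are trace-orthogonal — tr(rho(e_A) rho(e_B)^-1) = 4 if A = B and 0 otherwise — and rho(e_A)^-1 = (e_A)^2 * rho(e_A) with (e_A)^2 = +1 or -1, so the coefficient of e_A in the preimage is (e_A)^2 * tr(M rho(e_A))/4.
Nonzero projections over blades of grade <= 2: 1: (1)^2 = +1, tr(M 1) = 10, coefficient 5/2; e3 e4: (e3 e4)^2 = -1, tr(M rho(e3 e4)) = 20/3, coefficient -5/3. Every other blade of grade <= 2 projects to 0.
Answer: 5/2 - 5/3*e3 e4


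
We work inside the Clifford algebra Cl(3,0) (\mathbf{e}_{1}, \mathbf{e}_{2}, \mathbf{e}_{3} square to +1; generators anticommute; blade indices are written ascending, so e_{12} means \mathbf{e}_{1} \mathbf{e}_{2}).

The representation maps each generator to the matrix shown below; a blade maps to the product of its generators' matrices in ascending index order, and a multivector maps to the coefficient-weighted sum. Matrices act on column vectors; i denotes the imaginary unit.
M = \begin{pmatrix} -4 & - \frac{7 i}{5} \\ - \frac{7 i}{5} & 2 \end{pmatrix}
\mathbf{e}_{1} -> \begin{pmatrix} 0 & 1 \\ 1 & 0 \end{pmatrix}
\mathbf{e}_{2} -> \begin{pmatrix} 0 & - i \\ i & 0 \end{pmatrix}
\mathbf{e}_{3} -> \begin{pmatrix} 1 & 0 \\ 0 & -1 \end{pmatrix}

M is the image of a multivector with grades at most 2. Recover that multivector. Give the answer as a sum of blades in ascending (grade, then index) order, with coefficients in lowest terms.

Method: 1, rho(e_{1}), rho(e_{2}), rho(e_{3}) form a trace-orthogonal basis of the 2x2 complex matrices (tr(X Y) = 2 if X = Y, else 0), so M = m0*1 + m1*rho(e_{1}) + m2*rho(e_{2}) + m3*rho(e_{3}) with m0 = tr(M)/2 = -1, m1 = tr(M rho(e_{1}))/2 = - \frac{7 i}{5}, m2 = tr(M rho(e_{2}))/2 = 0, m3 = tr(M rho(e_{3}))/2 = -3.
Multiplying table entries, the bivector images are rho(e_{12}) = i*rho(e_{3}), rho(e_{13}) = -i*rho(e_{2}), rho(e_{23}) = i*rho(e_{1}); with real blade coefficients the real parts of m0..m3 are the coefficients of 1, e_{1}, e_{2}, e_{3} and the imaginary parts give the bivectors (e_{23}: Im m1, e_{13}: -Im m2, e_{12}: Im m3).
Answer: -1 - 3 e_{3} - \frac{7}{5} e_{23}


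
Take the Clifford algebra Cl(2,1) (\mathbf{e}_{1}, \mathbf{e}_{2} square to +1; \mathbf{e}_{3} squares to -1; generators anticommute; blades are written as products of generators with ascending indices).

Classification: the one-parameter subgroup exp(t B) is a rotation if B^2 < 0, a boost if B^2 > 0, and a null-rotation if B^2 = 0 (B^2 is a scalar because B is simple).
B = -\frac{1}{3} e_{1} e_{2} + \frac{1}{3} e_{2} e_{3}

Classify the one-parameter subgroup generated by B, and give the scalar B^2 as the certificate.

B^2 term by term: the squares give (-\frac{1}{3})^2*(e_{1} e_{2})^2 + (\frac{1}{3})^2*(e_{2} e_{3})^2 = \frac{1}{9}*(-1) + \frac{1}{9}*(+1) = 0 (each basis 2-blade squares to minus the product of its generators' squares); cross terms between blades sharing an index anticommute and cancel. So B^2 = 0.
Answer: null-rotation, certificate B^2 = 0. Certificate logic: 0 is a conjugation-invariant scalar, so its sign fixes rotation versus boost versus null-rotation outright.


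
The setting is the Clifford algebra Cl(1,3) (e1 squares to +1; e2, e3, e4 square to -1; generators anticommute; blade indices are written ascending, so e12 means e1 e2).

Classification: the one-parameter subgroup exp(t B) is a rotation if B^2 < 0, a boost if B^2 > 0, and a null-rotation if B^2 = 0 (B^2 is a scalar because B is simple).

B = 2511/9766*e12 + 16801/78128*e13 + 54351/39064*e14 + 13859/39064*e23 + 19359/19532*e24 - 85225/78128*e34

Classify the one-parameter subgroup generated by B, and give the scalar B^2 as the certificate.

B^2 term by term: the squares give (2511/9766)^2*(e12)^2 + (16801/78128)^2*(e13)^2 + (54351/39064)^2*(e14)^2 + (13859/39064)^2*(e23)^2 + (19359/19532)^2*(e24)^2 + (-85225/78128)^2*(e34)^2 = 6305121/95374756*(+1) + 282273601/6103984384*(+1) + 2954031201/1525996096*(+1) + 192071881/1525996096*(-1) + 374770881/381499024*(-1) + 7263300625/6103984384*(-1) = -1/4 (each basis 2-blade squares to minus the product of its generators' squares); cross terms between blades sharing an index anticommute and cancel; the commuting (index-disjoint) pairs give grade-4 terms 2*c*c'*(blade product), which cancel blade by blade — e1234: -213999975/381499024 - 325250559/762998048 + 753250509/762998048 = 0 — confirming B is simple. So B^2 = -1/4.
Answer: rotation, certificate B^2 = -1/4. Why this suffices: the scalar -1/4 survives any versor conjugation, so its sign alone determines the class however B is presented.


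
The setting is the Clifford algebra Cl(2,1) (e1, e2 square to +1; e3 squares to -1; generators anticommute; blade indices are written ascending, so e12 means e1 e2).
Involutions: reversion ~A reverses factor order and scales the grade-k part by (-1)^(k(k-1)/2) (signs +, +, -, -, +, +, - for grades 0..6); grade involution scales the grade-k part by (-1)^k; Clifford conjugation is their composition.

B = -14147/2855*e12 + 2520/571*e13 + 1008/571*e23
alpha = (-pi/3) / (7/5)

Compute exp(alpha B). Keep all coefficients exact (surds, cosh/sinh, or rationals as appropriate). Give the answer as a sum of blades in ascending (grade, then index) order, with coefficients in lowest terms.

B^2 term by term: the squares give (-14147/2855)^2*(e12)^2 + (2520/571)^2*(e13)^2 + (1008/571)^2*(e23)^2 = 200137609/8151025*(-1) + 6350400/326041*(+1) + 1016064/326041*(+1) = -49/25 (each basis 2-blade squares to minus the product of its generators' squares); cross terms between blades sharing an index anticommute and cancel. So B^2 = -49/25.
B^2 = -49/25 — since the square is negative, the closed form is circular: l = 7/5, alpha*l = -pi/3, so exp(alpha B) = cos(-pi/3) + (sin(-pi/3)/(7/5))*B = 1/2 + (-5*sqrt(3)/14)*B.
Answer: 1/2 + 2021*sqrt(3)/1142*e12 - 900*sqrt(3)/571*e13 - 360*sqrt(3)/571*e23


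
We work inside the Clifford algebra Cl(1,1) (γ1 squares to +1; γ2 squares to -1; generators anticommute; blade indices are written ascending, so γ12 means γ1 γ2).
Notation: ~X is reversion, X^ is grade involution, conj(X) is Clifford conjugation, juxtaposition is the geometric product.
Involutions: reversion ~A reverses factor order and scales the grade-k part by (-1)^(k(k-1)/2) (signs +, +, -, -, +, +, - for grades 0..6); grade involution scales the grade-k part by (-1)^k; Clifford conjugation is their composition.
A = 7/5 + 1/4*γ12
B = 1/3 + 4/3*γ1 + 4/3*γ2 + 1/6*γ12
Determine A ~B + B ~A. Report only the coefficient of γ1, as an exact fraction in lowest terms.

first term: 17/40 + 23/15*γ1 + 23/15*γ2 - 3/20*γ12
second term: 17/40 + 23/15*γ1 + 23/15*γ2 + 3/20*γ12
Answer: 46/15


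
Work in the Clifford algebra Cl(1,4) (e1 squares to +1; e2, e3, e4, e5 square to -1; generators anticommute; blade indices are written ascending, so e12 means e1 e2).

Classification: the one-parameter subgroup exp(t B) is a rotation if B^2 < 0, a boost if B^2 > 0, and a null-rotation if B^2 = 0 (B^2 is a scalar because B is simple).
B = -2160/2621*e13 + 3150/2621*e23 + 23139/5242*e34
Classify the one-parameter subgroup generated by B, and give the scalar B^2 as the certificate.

B^2 term by term: the squares give (-2160/2621)^2*(e13)^2 + (3150/2621)^2*(e23)^2 + (23139/5242)^2*(e34)^2 = 4665600/6869641*(+1) + 9922500/6869641*(-1) + 535413321/27478564*(-1) = -81/4 (each basis 2-blade squares to minus the product of its generators' squares); cross terms between blades sharing an index anticommute and cancel. So B^2 = -81/4.
Answer: rotation, certificate B^2 = -81/4. The scalar -81/4 is the complete invariant here: its sign names the subgroup type.


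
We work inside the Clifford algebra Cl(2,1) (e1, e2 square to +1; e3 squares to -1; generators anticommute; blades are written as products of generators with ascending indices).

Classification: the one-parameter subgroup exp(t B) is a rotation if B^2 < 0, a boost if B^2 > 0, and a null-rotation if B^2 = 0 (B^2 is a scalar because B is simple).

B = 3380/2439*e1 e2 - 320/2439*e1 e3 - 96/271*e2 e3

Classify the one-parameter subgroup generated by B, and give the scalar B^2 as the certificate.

B^2 term by term: the squares give (3380/2439)^2*(e1 e2)^2 + (-320/2439)^2*(e1 e3)^2 + (-96/271)^2*(e2 e3)^2 = 11424400/5948721*(-1) + 102400/5948721*(+1) + 9216/73441*(+1) = -16/9 (each basis 2-blade squares to minus the product of its generators' squares); cross terms between blades sharing an index anticommute and cancel. So B^2 = -16/9.
Answer: rotation, certificate B^2 = -16/9. The invariant at work: B^2 = -16/9 is unchanged by conjugation, hence its sign classifies the subgroup whatever basis B is written in.


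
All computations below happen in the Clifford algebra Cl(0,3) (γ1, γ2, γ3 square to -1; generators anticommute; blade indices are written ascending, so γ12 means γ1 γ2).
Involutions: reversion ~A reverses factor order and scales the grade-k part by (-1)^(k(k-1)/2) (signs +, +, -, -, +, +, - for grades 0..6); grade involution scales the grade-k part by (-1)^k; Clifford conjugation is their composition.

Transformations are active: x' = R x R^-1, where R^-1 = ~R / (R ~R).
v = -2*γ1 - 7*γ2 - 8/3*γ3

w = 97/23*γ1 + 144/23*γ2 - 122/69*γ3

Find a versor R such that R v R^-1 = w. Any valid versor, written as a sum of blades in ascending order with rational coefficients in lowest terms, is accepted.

Equal squares first: v^2 = w^2 = -541/9. Then v + w = 51/23*γ1 - 17/23*γ2 - 102/23*γ3 is a versor taking v to w, provided it is invertible.
Answer: 51/23*γ1 - 17/23*γ2 - 102/23*γ3


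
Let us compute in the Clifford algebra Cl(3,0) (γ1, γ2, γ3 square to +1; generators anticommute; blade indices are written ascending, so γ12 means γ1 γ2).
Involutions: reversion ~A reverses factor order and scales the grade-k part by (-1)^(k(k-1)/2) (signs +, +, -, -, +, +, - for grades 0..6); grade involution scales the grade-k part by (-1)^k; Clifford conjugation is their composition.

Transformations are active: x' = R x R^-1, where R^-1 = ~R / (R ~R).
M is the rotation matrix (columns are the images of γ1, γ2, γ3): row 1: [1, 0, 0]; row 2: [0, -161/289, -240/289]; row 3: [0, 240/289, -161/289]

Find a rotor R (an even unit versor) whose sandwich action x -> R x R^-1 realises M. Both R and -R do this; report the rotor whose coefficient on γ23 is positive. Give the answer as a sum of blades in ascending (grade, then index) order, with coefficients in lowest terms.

Method: write R = a + b12*γ12 + b13*γ13 + b23*γ23 with a^2 + b12^2 + b13^2 + b23^2 = 1 (so R^-1 = ~R). Expanding the columns R e_j ~R gives tr M = 4a^2 - 1 and, from the antisymmetric part, M21 - M12 = -4a*b12, M13 - M31 = 4a*b13, M32 - M23 = -4a*b23.
Here tr M = -33/289, so a^2 = (1 + tr M)/4 = 64/289 and a = ±8/17. Taking a = 8/17: M21 - M12 = 0, M13 - M31 = 0, M32 - M23 = 480/289, giving b12 = 0, b13 = 0, b23 = -15/17, i.e. R = 8/17 - 15/17*γ23.
Its γ23 coefficient is negative, so report the other preimage -R.
Answer: -8/17 + 15/17*γ23. Uniqueness: Spin(3) -> SO(3) maps R and -R to the same rotation of trace -33/289; fixing the sign of the γ23 coefficient removes the ambiguity.


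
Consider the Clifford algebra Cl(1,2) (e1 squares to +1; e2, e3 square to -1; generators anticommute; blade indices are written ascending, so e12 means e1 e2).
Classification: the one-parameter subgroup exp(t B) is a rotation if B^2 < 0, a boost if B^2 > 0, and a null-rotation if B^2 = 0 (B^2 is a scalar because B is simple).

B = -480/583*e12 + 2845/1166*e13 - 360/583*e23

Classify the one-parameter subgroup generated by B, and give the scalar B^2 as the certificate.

B^2 term by term: the squares give (-480/583)^2*(e12)^2 + (2845/1166)^2*(e13)^2 + (-360/583)^2*(e23)^2 = 230400/339889*(+1) + 8094025/1359556*(+1) + 129600/339889*(-1) = 25/4 (each basis 2-blade squares to minus the product of its generators' squares); cross terms between blades sharing an index anticommute and cancel. So B^2 = 25/4.
Answer: boost, certificate B^2 = 25/4. Because 25/4 is invariant under every versor sandwich, the classification follows from its sign alone.


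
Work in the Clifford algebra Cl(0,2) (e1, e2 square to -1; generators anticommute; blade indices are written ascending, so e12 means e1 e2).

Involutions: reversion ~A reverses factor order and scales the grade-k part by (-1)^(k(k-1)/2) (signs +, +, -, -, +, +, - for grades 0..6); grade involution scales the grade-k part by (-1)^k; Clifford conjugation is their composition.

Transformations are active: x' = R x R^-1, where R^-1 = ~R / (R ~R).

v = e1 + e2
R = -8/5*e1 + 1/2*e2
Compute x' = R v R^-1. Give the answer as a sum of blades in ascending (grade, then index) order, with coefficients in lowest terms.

~R = -8/5*e1 + 1/2*e2, and R ~R = -281/100, so R^-1 = ~R / (-281/100).
R v = 11/10 - 21/10*e12
Answer: 71/281*e1 - 391/281*e2


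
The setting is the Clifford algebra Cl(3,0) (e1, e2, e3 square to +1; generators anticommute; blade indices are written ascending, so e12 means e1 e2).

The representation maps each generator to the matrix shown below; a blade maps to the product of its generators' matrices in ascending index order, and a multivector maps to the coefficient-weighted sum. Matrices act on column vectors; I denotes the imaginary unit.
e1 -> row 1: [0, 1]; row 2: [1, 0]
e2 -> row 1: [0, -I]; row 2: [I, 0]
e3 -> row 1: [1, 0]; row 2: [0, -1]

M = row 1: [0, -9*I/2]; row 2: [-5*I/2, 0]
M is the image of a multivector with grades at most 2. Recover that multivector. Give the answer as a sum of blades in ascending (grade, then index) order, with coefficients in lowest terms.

Method: 1, rho(e1), rho(e2), rho(e3) form a trace-orthogonal basis of the 2x2 complex matrices (tr(X Y) = 2 if X = Y, else 0), so M = m0*1 + m1*rho(e1) + m2*rho(e2) + m3*rho(e3) with m0 = tr(M)/2 = 0, m1 = tr(M rho(e1))/2 = -7*I/2, m2 = tr(M rho(e2))/2 = 1, m3 = tr(M rho(e3))/2 = 0.
Multiplying table entries, the bivector images are rho(e12) = I*rho(e3), rho(e13) = -I*rho(e2), rho(e23) = I*rho(e1); with real blade coefficients the real parts of m0..m3 are the coefficients of 1, e1, e2, e3 and the imaginary parts give the bivectors (e23: Im m1, e13: -Im m2, e12: Im m3).
Answer: e2 - 7/2*e23


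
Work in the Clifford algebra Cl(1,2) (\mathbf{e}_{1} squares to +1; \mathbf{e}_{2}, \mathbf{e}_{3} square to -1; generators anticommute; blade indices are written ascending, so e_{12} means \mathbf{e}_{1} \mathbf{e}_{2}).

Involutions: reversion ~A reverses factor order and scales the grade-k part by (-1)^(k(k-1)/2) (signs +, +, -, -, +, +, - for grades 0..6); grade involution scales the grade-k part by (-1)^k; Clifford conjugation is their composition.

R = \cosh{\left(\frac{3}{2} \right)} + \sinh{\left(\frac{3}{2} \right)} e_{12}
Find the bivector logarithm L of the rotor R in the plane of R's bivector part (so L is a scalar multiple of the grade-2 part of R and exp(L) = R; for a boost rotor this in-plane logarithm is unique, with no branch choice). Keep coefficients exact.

The scalar part of R is \cosh{\left(\frac{3}{2} \right)}, which fixes the rapidity magnitude through cosh (cosh is even, so it cannot fix the sign — the bivector part carries that); dividing the bivector part by sinh of the rapidity gives the plane, and L = rapidity * plane, where the joint sign ambiguity of (rapidity, plane) cancels in the product.
Concretely: cosh(rapidity) = \cosh{\left(\frac{3}{2} \right)} gives rapidity = ±\frac{3}{2}, and since rapidity/sinh(rapidity) is even the sign is immaterial: L = (rapidity/sinh(rapidity)) * <R>_2 = (\frac{3}{2 \sinh{\left(\frac{3}{2} \right)}}) * <R>_2.
Answer: \frac{3}{2} e_{12}


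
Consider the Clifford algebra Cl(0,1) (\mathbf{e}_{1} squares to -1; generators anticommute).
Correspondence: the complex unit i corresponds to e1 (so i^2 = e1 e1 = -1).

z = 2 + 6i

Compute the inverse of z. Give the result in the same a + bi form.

In blades: z = 2 + 6 e_{1}.
With qbar = 2 - 6 e_{1} (scalar fixed, mapped units negated), z qbar = 40 (the sum of squared coefficients), so z^-1 = qbar / (40) = \frac{1}{20} - \frac{3}{20} e_{1}; translating back:
Answer: \frac{1}{20} - \frac{3}{20}i


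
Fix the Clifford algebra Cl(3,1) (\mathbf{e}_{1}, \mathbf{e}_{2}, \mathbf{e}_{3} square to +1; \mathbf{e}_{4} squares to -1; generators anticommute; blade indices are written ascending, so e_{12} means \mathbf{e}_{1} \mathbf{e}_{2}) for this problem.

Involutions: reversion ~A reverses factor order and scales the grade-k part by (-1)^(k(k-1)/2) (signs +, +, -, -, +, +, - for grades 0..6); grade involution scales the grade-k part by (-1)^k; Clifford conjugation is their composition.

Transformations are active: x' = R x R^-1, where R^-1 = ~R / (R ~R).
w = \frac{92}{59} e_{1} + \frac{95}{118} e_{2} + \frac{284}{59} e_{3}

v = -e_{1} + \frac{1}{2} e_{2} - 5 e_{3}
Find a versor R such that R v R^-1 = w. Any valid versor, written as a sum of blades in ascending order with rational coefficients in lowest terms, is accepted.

Sketch: the shared square \frac{105}{4} makes R = v + w = \frac{33}{59} e_{1} + \frac{77}{59} e_{2} - \frac{11}{59} e_{3} the natural versor; its sandwich fixes that direction, negates (v - w)/2, and sends v to w.
Answer: \frac{33}{59} e_{1} + \frac{77}{59} e_{2} - \frac{11}{59} e_{3}


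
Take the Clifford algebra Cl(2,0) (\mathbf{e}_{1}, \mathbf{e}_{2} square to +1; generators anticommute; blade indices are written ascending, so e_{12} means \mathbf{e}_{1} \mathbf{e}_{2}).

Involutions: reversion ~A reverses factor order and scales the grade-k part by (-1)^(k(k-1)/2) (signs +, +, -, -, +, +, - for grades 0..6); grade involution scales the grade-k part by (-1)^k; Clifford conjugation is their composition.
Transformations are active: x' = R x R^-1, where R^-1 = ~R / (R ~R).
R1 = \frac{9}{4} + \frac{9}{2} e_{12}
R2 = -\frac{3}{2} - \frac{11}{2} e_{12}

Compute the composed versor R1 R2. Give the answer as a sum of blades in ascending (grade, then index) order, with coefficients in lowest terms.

Distribute over the terms of R1 (each basis-blade product reordered to ascending indices, repeated generators contracted through their squares):
(\frac{9}{4}) R2 = -\frac{27}{8} - \frac{99}{8} e_{12}
(\frac{9}{2} e_{12}) R2 = \frac{99}{4} - \frac{27}{4} e_{12}
Summing the partial products and collecting blades:
Answer: \frac{171}{8} - \frac{153}{8} e_{12}


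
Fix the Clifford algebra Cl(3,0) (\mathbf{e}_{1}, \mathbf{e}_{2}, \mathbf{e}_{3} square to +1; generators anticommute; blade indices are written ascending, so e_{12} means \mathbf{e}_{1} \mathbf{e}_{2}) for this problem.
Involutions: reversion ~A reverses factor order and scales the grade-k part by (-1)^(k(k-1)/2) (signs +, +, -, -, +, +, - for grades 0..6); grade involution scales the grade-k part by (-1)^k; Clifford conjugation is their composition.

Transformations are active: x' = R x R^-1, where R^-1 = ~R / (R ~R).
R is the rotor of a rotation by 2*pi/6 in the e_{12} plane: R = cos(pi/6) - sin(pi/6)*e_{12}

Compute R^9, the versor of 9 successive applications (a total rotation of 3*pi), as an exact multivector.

Half-angle bookkeeping: 9 applications in e_{12} add up to rotor phase 9*pi/6 = \frac{3 \pi}{2}, so R^9 = cos(\frac{3 \pi}{2}) - sin(\frac{3 \pi}{2})*e_{12}.
cos(\frac{3 \pi}{2}) = 0 and sin(\frac{3 \pi}{2}) = -1, so R^9 = e_{12}. The net rotation is 1*pi (after discarding 1 full turn, each of which contributes a factor -1 to the rotor); the rotor keeps the half-angle phase exactly.
Answer: e_{12}


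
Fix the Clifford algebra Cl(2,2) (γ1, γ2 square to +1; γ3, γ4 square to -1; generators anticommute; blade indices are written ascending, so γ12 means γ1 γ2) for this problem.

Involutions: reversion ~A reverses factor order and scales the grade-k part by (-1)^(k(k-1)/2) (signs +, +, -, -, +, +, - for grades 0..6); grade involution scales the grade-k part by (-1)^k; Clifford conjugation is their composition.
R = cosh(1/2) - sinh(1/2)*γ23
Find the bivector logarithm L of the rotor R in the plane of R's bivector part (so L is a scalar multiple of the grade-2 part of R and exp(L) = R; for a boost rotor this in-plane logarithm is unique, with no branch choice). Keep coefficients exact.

The scalar part of R is cosh(1/2), which fixes the rapidity magnitude through cosh (cosh is even, so it cannot fix the sign — the bivector part carries that); dividing the bivector part by sinh of the rapidity gives the plane, and L = rapidity * plane, where the joint sign ambiguity of (rapidity, plane) cancels in the product.
Concretely: cosh(rapidity) = cosh(1/2) gives rapidity = ±1/2, and since rapidity/sinh(rapidity) is even the sign is immaterial: L = (rapidity/sinh(rapidity)) * <R>_2 = (1/(2*sinh(1/2))) * <R>_2.
Answer: -1/2*γ23


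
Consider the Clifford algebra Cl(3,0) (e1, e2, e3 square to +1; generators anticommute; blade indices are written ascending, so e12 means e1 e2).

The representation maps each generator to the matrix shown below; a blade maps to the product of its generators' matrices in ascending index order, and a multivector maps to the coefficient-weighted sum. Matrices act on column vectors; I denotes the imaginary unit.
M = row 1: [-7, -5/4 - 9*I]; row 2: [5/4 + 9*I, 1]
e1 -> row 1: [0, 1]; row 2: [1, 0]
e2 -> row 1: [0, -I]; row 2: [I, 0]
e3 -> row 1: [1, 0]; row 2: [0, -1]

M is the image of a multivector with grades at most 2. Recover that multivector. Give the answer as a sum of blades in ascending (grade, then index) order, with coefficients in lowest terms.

Method: 1, rho(e1), rho(e2), rho(e3) form a trace-orthogonal basis of the 2x2 complex matrices (tr(X Y) = 2 if X = Y, else 0), so M = m0*1 + m1*rho(e1) + m2*rho(e2) + m3*rho(e3) with m0 = tr(M)/2 = -3, m1 = tr(M rho(e1))/2 = 0, m2 = tr(M rho(e2))/2 = 9 - 5*I/4, m3 = tr(M rho(e3))/2 = -4.
Multiplying table entries, the bivector images are rho(e12) = I*rho(e3), rho(e13) = -I*rho(e2), rho(e23) = I*rho(e1); with real blade coefficients the real parts of m0..m3 are the coefficients of 1, e1, e2, e3 and the imaginary parts give the bivectors (e23: Im m1, e13: -Im m2, e12: Im m3).
Answer: -3 + 9*e2 - 4*e3 + 5/4*e13


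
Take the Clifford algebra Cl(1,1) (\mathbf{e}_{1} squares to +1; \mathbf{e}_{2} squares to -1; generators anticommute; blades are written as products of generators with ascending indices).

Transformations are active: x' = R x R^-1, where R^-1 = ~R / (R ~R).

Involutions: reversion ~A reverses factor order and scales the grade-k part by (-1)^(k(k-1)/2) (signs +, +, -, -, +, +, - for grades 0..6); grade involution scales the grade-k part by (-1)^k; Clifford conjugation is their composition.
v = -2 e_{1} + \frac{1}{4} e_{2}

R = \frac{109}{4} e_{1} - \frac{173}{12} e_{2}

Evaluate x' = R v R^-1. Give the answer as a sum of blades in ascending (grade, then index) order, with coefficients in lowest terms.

~R = \frac{109}{4} e_{1} - \frac{173}{12} e_{2}, and R ~R = \frac{9625}{18}, so R^-1 = ~R / (\frac{9625}{18}).
R v = -\frac{2443}{48} - \frac{1057}{48} e_{1} e_{2}
Answer: -\frac{70123}{22000} e_{1} + \frac{54877}{22000} e_{2}


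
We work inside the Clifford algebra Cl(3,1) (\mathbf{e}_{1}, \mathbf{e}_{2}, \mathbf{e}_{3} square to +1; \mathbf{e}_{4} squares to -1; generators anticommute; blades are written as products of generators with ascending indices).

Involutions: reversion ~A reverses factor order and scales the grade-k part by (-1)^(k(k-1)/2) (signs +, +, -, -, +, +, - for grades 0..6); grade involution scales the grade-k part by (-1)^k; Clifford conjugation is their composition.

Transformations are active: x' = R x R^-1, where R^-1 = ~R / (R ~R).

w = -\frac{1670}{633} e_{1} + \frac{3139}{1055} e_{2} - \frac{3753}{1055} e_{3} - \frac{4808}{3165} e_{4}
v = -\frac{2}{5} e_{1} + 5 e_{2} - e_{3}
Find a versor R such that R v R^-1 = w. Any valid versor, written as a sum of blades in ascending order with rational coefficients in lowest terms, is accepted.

Equal squares first: v^2 = w^2 = \frac{654}{25}. Then v + w = -\frac{9616}{3165} e_{1} + \frac{8414}{1055} e_{2} - \frac{4808}{1055} e_{3} - \frac{4808}{3165} e_{4} is a versor taking v to w, provided it is invertible.
Answer: -\frac{9616}{3165} e_{1} + \frac{8414}{1055} e_{2} - \frac{4808}{1055} e_{3} - \frac{4808}{3165} e_{4}


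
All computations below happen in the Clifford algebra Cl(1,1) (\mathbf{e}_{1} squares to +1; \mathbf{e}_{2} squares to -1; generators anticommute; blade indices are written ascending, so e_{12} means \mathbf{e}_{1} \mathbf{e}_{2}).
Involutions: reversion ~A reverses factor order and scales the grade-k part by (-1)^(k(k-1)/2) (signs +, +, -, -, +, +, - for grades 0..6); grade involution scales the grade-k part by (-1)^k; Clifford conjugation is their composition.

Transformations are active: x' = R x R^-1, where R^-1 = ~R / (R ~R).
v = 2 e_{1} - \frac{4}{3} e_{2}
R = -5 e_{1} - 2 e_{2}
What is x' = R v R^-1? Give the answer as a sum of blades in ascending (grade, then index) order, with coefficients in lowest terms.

~R = -5 e_{1} - 2 e_{2}, and R ~R = 21, so R^-1 = ~R / (21).
R v = -\frac{38}{3} + \frac{32}{3} e_{12}
Answer: \frac{254}{63} e_{1} + \frac{236}{63} e_{2}


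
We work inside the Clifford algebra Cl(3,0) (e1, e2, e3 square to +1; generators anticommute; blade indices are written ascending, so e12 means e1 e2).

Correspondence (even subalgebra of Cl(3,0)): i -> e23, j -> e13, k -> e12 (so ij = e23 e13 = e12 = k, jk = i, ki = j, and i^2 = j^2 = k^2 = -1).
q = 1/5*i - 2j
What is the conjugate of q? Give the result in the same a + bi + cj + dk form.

In blades: q = -2*e13 + 1/5*e23.
Quaternion conjugation is reversion on the even subalgebra: the scalar is fixed and every grade-2 blade flips sign, giving 2*e13 - 1/5*e23; translating back:
Answer: -1/5*i + 2j


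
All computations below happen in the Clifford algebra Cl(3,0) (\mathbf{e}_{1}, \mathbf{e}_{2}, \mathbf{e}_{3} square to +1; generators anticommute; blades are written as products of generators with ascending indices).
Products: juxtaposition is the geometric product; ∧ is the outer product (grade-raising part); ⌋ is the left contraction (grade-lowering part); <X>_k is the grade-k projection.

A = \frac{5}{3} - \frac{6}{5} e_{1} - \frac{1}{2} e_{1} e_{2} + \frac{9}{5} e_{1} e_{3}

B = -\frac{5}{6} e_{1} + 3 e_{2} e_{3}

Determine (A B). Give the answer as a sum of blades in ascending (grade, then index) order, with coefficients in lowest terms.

step 1: 1 - \frac{25}{18} e_{1} - \frac{5}{12} e_{2} + \frac{3}{2} e_{3} - \frac{27}{5} e_{1} e_{2} - \frac{3}{2} e_{1} e_{3} + 5 e_{2} e_{3} - \frac{18}{5} e_{1} e_{2} e_{3}
Answer: 1 - \frac{25}{18} e_{1} - \frac{5}{12} e_{2} + \frac{3}{2} e_{3} - \frac{27}{5} e_{1} e_{2} - \frac{3}{2} e_{1} e_{3} + 5 e_{2} e_{3} - \frac{18}{5} e_{1} e_{2} e_{3}


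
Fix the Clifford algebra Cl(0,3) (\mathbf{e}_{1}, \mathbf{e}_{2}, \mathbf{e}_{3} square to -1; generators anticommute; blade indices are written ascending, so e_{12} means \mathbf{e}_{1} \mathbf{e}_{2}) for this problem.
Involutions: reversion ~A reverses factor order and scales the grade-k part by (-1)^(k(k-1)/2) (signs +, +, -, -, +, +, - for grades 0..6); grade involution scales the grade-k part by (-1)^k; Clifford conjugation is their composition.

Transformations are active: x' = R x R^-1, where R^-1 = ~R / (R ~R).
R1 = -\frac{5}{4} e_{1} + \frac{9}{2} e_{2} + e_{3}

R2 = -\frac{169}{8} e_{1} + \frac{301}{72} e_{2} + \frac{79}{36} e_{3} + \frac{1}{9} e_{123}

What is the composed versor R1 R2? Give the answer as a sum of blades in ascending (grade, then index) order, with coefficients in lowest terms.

Distribute over the terms of R1 (each basis-blade product reordered to ascending indices, repeated generators contracted through their squares):
(-\frac{5}{4} e_{1}) R2 = -\frac{845}{32} - \frac{1505}{288} e_{12} - \frac{395}{144} e_{13} + \frac{5}{36} e_{23}
(\frac{9}{2} e_{2}) R2 = -\frac{301}{16} + \frac{1521}{16} e_{12} + \frac{1}{2} e_{13} + \frac{79}{8} e_{23}
(e_{3}) R2 = -\frac{79}{36} - \frac{1}{9} e_{12} + \frac{169}{8} e_{13} - \frac{301}{72} e_{23}
Summing the partial products and collecting blades:
Answer: -\frac{13655}{288} + \frac{25841}{288} e_{12} + \frac{2719}{144} e_{13} + \frac{35}{6} e_{23}
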